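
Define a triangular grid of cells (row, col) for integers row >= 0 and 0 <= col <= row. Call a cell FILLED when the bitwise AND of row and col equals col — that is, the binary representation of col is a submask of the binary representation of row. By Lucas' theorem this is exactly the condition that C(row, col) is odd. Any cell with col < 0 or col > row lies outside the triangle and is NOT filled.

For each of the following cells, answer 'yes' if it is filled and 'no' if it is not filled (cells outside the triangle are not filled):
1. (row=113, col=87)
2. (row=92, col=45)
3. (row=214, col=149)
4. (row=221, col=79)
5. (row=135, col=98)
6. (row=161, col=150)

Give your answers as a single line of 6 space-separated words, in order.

Answer: no no no no no no

Derivation:
(113,87): row=0b1110001, col=0b1010111, row AND col = 0b1010001 = 81; 81 != 87 -> empty
(92,45): row=0b1011100, col=0b101101, row AND col = 0b1100 = 12; 12 != 45 -> empty
(214,149): row=0b11010110, col=0b10010101, row AND col = 0b10010100 = 148; 148 != 149 -> empty
(221,79): row=0b11011101, col=0b1001111, row AND col = 0b1001101 = 77; 77 != 79 -> empty
(135,98): row=0b10000111, col=0b1100010, row AND col = 0b10 = 2; 2 != 98 -> empty
(161,150): row=0b10100001, col=0b10010110, row AND col = 0b10000000 = 128; 128 != 150 -> empty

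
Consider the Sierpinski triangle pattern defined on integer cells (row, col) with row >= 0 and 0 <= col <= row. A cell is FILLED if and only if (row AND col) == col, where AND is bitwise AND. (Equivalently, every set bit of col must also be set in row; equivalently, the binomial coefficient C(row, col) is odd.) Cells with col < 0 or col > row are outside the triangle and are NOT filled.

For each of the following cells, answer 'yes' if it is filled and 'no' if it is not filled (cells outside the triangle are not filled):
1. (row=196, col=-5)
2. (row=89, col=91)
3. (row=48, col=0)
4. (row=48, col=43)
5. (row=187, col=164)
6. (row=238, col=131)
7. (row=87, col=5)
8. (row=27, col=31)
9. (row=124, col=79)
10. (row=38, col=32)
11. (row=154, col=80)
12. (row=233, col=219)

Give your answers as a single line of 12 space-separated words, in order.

Answer: no no yes no no no yes no no yes no no

Derivation:
(196,-5): col outside [0, 196] -> not filled
(89,91): col outside [0, 89] -> not filled
(48,0): row=0b110000, col=0b0, row AND col = 0b0 = 0; 0 == 0 -> filled
(48,43): row=0b110000, col=0b101011, row AND col = 0b100000 = 32; 32 != 43 -> empty
(187,164): row=0b10111011, col=0b10100100, row AND col = 0b10100000 = 160; 160 != 164 -> empty
(238,131): row=0b11101110, col=0b10000011, row AND col = 0b10000010 = 130; 130 != 131 -> empty
(87,5): row=0b1010111, col=0b101, row AND col = 0b101 = 5; 5 == 5 -> filled
(27,31): col outside [0, 27] -> not filled
(124,79): row=0b1111100, col=0b1001111, row AND col = 0b1001100 = 76; 76 != 79 -> empty
(38,32): row=0b100110, col=0b100000, row AND col = 0b100000 = 32; 32 == 32 -> filled
(154,80): row=0b10011010, col=0b1010000, row AND col = 0b10000 = 16; 16 != 80 -> empty
(233,219): row=0b11101001, col=0b11011011, row AND col = 0b11001001 = 201; 201 != 219 -> empty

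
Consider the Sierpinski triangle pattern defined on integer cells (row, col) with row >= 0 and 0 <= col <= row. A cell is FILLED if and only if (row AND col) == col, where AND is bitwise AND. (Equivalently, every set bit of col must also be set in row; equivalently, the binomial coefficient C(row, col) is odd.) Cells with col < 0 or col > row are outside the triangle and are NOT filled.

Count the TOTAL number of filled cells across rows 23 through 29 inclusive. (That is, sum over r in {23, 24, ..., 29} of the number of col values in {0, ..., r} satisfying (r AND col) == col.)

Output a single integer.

r23=10111 pc4: +16 =16
r24=11000 pc2: +4 =20
r25=11001 pc3: +8 =28
r26=11010 pc3: +8 =36
r27=11011 pc4: +16 =52
r28=11100 pc3: +8 =60
r29=11101 pc4: +16 =76

Answer: 76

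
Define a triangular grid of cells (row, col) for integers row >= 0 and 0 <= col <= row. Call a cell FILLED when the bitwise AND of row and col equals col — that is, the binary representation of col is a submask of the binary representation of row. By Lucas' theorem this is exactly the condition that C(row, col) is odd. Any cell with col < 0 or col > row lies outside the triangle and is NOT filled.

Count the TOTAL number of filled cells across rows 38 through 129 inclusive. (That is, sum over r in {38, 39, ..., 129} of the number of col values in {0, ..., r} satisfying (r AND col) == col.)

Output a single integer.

Answer: 1920

Derivation:
r38=100110 pc3: +8 =8
r39=100111 pc4: +16 =24
r40=101000 pc2: +4 =28
r41=101001 pc3: +8 =36
r42=101010 pc3: +8 =44
r43=101011 pc4: +16 =60
r44=101100 pc3: +8 =68
r45=101101 pc4: +16 =84
r46=101110 pc4: +16 =100
r47=101111 pc5: +32 =132
r48=110000 pc2: +4 =136
r49=110001 pc3: +8 =144
r50=110010 pc3: +8 =152
r51=110011 pc4: +16 =168
r52=110100 pc3: +8 =176
r53=110101 pc4: +16 =192
r54=110110 pc4: +16 =208
r55=110111 pc5: +32 =240
r56=111000 pc3: +8 =248
r57=111001 pc4: +16 =264
r58=111010 pc4: +16 =280
r59=111011 pc5: +32 =312
r60=111100 pc4: +16 =328
r61=111101 pc5: +32 =360
r62=111110 pc5: +32 =392
r63=111111 pc6: +64 =456
r64=1000000 pc1: +2 =458
r65=1000001 pc2: +4 =462
r66=1000010 pc2: +4 =466
r67=1000011 pc3: +8 =474
r68=1000100 pc2: +4 =478
r69=1000101 pc3: +8 =486
r70=1000110 pc3: +8 =494
r71=1000111 pc4: +16 =510
r72=1001000 pc2: +4 =514
r73=1001001 pc3: +8 =522
r74=1001010 pc3: +8 =530
r75=1001011 pc4: +16 =546
r76=1001100 pc3: +8 =554
r77=1001101 pc4: +16 =570
r78=1001110 pc4: +16 =586
r79=1001111 pc5: +32 =618
r80=1010000 pc2: +4 =622
r81=1010001 pc3: +8 =630
r82=1010010 pc3: +8 =638
r83=1010011 pc4: +16 =654
r84=1010100 pc3: +8 =662
r85=1010101 pc4: +16 =678
r86=1010110 pc4: +16 =694
r87=1010111 pc5: +32 =726
r88=1011000 pc3: +8 =734
r89=1011001 pc4: +16 =750
r90=1011010 pc4: +16 =766
r91=1011011 pc5: +32 =798
r92=1011100 pc4: +16 =814
r93=1011101 pc5: +32 =846
r94=1011110 pc5: +32 =878
r95=1011111 pc6: +64 =942
r96=1100000 pc2: +4 =946
r97=1100001 pc3: +8 =954
r98=1100010 pc3: +8 =962
r99=1100011 pc4: +16 =978
r100=1100100 pc3: +8 =986
r101=1100101 pc4: +16 =1002
r102=1100110 pc4: +16 =1018
r103=1100111 pc5: +32 =1050
r104=1101000 pc3: +8 =1058
r105=1101001 pc4: +16 =1074
r106=1101010 pc4: +16 =1090
r107=1101011 pc5: +32 =1122
r108=1101100 pc4: +16 =1138
r109=1101101 pc5: +32 =1170
r110=1101110 pc5: +32 =1202
r111=1101111 pc6: +64 =1266
r112=1110000 pc3: +8 =1274
r113=1110001 pc4: +16 =1290
r114=1110010 pc4: +16 =1306
r115=1110011 pc5: +32 =1338
r116=1110100 pc4: +16 =1354
r117=1110101 pc5: +32 =1386
r118=1110110 pc5: +32 =1418
r119=1110111 pc6: +64 =1482
r120=1111000 pc4: +16 =1498
r121=1111001 pc5: +32 =1530
r122=1111010 pc5: +32 =1562
r123=1111011 pc6: +64 =1626
r124=1111100 pc5: +32 =1658
r125=1111101 pc6: +64 =1722
r126=1111110 pc6: +64 =1786
r127=1111111 pc7: +128 =1914
r128=10000000 pc1: +2 =1916
r129=10000001 pc2: +4 =1920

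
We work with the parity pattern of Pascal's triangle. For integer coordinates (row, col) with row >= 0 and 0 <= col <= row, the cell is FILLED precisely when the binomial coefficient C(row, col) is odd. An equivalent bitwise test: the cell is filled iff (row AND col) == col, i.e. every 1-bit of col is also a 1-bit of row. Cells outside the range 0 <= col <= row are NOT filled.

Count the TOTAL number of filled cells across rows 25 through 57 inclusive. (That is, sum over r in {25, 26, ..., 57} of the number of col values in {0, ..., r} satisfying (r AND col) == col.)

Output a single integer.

r25=11001 pc3: +8 =8
r26=11010 pc3: +8 =16
r27=11011 pc4: +16 =32
r28=11100 pc3: +8 =40
r29=11101 pc4: +16 =56
r30=11110 pc4: +16 =72
r31=11111 pc5: +32 =104
r32=100000 pc1: +2 =106
r33=100001 pc2: +4 =110
r34=100010 pc2: +4 =114
r35=100011 pc3: +8 =122
r36=100100 pc2: +4 =126
r37=100101 pc3: +8 =134
r38=100110 pc3: +8 =142
r39=100111 pc4: +16 =158
r40=101000 pc2: +4 =162
r41=101001 pc3: +8 =170
r42=101010 pc3: +8 =178
r43=101011 pc4: +16 =194
r44=101100 pc3: +8 =202
r45=101101 pc4: +16 =218
r46=101110 pc4: +16 =234
r47=101111 pc5: +32 =266
r48=110000 pc2: +4 =270
r49=110001 pc3: +8 =278
r50=110010 pc3: +8 =286
r51=110011 pc4: +16 =302
r52=110100 pc3: +8 =310
r53=110101 pc4: +16 =326
r54=110110 pc4: +16 =342
r55=110111 pc5: +32 =374
r56=111000 pc3: +8 =382
r57=111001 pc4: +16 =398

Answer: 398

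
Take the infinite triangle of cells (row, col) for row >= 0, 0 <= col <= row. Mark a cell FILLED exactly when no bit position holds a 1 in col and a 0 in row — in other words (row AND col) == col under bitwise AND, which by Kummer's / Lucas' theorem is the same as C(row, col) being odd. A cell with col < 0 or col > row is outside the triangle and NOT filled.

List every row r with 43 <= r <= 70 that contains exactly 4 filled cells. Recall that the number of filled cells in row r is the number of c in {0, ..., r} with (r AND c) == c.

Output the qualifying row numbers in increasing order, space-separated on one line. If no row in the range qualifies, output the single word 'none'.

Answer: 48 65 66 68

Derivation:
Row r has 2^popcount(r) filled cells, so we need popcount(r) = log2(4) = 2.
Scan r = 43..70 and keep those with exactly 2 one-bits:
r=43=101011 popcount=4 -> skip
r=44=101100 popcount=3 -> skip
r=45=101101 popcount=4 -> skip
r=46=101110 popcount=4 -> skip
r=47=101111 popcount=5 -> skip
r=48=110000 popcount=2 -> KEEP
r=49=110001 popcount=3 -> skip
r=50=110010 popcount=3 -> skip
r=51=110011 popcount=4 -> skip
r=52=110100 popcount=3 -> skip
r=53=110101 popcount=4 -> skip
r=54=110110 popcount=4 -> skip
r=55=110111 popcount=5 -> skip
r=56=111000 popcount=3 -> skip
r=57=111001 popcount=4 -> skip
r=58=111010 popcount=4 -> skip
r=59=111011 popcount=5 -> skip
r=60=111100 popcount=4 -> skip
r=61=111101 popcount=5 -> skip
r=62=111110 popcount=5 -> skip
r=63=111111 popcount=6 -> skip
r=64=1000000 popcount=1 -> skip
r=65=1000001 popcount=2 -> KEEP
r=66=1000010 popcount=2 -> KEEP
r=67=1000011 popcount=3 -> skip
r=68=1000100 popcount=2 -> KEEP
r=69=1000101 popcount=3 -> skip
r=70=1000110 popcount=3 -> skip
Kept rows: 48 65 66 68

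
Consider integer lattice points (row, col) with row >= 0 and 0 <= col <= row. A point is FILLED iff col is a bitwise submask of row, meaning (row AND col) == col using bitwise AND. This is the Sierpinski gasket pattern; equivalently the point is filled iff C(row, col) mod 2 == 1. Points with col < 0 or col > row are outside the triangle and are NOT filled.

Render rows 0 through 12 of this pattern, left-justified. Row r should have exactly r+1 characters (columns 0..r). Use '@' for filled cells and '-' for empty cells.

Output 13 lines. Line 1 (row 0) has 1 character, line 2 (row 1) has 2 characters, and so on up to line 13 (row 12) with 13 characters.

Answer: @
@@
@-@
@@@@
@---@
@@--@@
@-@-@-@
@@@@@@@@
@-------@
@@------@@
@-@-----@-@
@@@@----@@@@
@---@---@---@

Derivation:
r0=0: @
r1=1: @@
r2=10: @-@
r3=11: @@@@
r4=100: @---@
r5=101: @@--@@
r6=110: @-@-@-@
r7=111: @@@@@@@@
r8=1000: @-------@
r9=1001: @@------@@
r10=1010: @-@-----@-@
r11=1011: @@@@----@@@@
r12=1100: @---@---@---@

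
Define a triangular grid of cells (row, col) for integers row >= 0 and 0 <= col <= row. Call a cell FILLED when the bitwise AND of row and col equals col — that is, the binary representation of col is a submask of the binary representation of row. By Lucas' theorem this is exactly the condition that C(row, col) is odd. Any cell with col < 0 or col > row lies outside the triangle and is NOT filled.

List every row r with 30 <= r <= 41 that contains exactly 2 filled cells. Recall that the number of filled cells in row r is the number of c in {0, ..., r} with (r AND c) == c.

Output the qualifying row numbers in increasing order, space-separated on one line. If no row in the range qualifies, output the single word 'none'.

Answer: 32

Derivation:
Row r has 2^popcount(r) filled cells, so we need popcount(r) = log2(2) = 1.
Scan r = 30..41 and keep those with exactly 1 one-bits:
r=30=11110 popcount=4 -> skip
r=31=11111 popcount=5 -> skip
r=32=100000 popcount=1 -> KEEP
r=33=100001 popcount=2 -> skip
r=34=100010 popcount=2 -> skip
r=35=100011 popcount=3 -> skip
r=36=100100 popcount=2 -> skip
r=37=100101 popcount=3 -> skip
r=38=100110 popcount=3 -> skip
r=39=100111 popcount=4 -> skip
r=40=101000 popcount=2 -> skip
r=41=101001 popcount=3 -> skip
Kept rows: 32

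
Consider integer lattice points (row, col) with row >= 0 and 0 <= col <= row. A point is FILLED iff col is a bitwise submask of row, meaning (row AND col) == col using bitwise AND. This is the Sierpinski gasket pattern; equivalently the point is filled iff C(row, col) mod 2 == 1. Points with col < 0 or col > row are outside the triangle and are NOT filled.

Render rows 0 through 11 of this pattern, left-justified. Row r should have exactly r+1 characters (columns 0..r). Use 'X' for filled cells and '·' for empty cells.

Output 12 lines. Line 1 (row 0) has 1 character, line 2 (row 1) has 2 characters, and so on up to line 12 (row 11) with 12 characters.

r0=0: X
r1=1: XX
r2=10: X·X
r3=11: XXXX
r4=100: X···X
r5=101: XX··XX
r6=110: X·X·X·X
r7=111: XXXXXXXX
r8=1000: X·······X
r9=1001: XX······XX
r10=1010: X·X·····X·X
r11=1011: XXXX····XXXX

Answer: X
XX
X·X
XXXX
X···X
XX··XX
X·X·X·X
XXXXXXXX
X·······X
XX······XX
X·X·····X·X
XXXX····XXXX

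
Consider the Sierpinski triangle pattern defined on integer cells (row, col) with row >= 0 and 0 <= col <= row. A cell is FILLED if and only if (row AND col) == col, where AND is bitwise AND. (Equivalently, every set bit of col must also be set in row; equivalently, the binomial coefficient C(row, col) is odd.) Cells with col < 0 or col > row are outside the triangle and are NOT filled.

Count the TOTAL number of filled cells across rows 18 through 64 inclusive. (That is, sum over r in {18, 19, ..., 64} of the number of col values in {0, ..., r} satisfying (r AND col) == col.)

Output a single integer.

Answer: 644

Derivation:
r18=10010 pc2: +4 =4
r19=10011 pc3: +8 =12
r20=10100 pc2: +4 =16
r21=10101 pc3: +8 =24
r22=10110 pc3: +8 =32
r23=10111 pc4: +16 =48
r24=11000 pc2: +4 =52
r25=11001 pc3: +8 =60
r26=11010 pc3: +8 =68
r27=11011 pc4: +16 =84
r28=11100 pc3: +8 =92
r29=11101 pc4: +16 =108
r30=11110 pc4: +16 =124
r31=11111 pc5: +32 =156
r32=100000 pc1: +2 =158
r33=100001 pc2: +4 =162
r34=100010 pc2: +4 =166
r35=100011 pc3: +8 =174
r36=100100 pc2: +4 =178
r37=100101 pc3: +8 =186
r38=100110 pc3: +8 =194
r39=100111 pc4: +16 =210
r40=101000 pc2: +4 =214
r41=101001 pc3: +8 =222
r42=101010 pc3: +8 =230
r43=101011 pc4: +16 =246
r44=101100 pc3: +8 =254
r45=101101 pc4: +16 =270
r46=101110 pc4: +16 =286
r47=101111 pc5: +32 =318
r48=110000 pc2: +4 =322
r49=110001 pc3: +8 =330
r50=110010 pc3: +8 =338
r51=110011 pc4: +16 =354
r52=110100 pc3: +8 =362
r53=110101 pc4: +16 =378
r54=110110 pc4: +16 =394
r55=110111 pc5: +32 =426
r56=111000 pc3: +8 =434
r57=111001 pc4: +16 =450
r58=111010 pc4: +16 =466
r59=111011 pc5: +32 =498
r60=111100 pc4: +16 =514
r61=111101 pc5: +32 =546
r62=111110 pc5: +32 =578
r63=111111 pc6: +64 =642
r64=1000000 pc1: +2 =644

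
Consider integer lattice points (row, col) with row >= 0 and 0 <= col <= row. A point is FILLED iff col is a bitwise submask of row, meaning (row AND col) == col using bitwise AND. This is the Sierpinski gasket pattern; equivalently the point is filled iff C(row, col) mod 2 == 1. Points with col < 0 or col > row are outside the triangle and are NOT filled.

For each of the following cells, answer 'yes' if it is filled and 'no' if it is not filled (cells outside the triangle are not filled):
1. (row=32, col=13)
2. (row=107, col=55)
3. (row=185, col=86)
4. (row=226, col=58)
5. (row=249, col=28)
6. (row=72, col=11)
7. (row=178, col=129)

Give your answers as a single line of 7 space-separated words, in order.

Answer: no no no no no no no

Derivation:
(32,13): row=0b100000, col=0b1101, row AND col = 0b0 = 0; 0 != 13 -> empty
(107,55): row=0b1101011, col=0b110111, row AND col = 0b100011 = 35; 35 != 55 -> empty
(185,86): row=0b10111001, col=0b1010110, row AND col = 0b10000 = 16; 16 != 86 -> empty
(226,58): row=0b11100010, col=0b111010, row AND col = 0b100010 = 34; 34 != 58 -> empty
(249,28): row=0b11111001, col=0b11100, row AND col = 0b11000 = 24; 24 != 28 -> empty
(72,11): row=0b1001000, col=0b1011, row AND col = 0b1000 = 8; 8 != 11 -> empty
(178,129): row=0b10110010, col=0b10000001, row AND col = 0b10000000 = 128; 128 != 129 -> empty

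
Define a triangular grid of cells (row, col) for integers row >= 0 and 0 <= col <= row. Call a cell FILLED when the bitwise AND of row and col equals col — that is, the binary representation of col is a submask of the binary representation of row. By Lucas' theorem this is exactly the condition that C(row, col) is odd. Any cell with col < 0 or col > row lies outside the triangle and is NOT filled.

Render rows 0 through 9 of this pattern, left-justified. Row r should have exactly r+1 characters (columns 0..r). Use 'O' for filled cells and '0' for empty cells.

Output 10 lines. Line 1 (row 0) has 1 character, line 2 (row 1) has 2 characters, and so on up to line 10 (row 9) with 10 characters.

Answer: O
OO
O0O
OOOO
O000O
OO00OO
O0O0O0O
OOOOOOOO
O0000000O
OO000000OO

Derivation:
r0=0: O
r1=1: OO
r2=10: O0O
r3=11: OOOO
r4=100: O000O
r5=101: OO00OO
r6=110: O0O0O0O
r7=111: OOOOOOOO
r8=1000: O0000000O
r9=1001: OO000000OO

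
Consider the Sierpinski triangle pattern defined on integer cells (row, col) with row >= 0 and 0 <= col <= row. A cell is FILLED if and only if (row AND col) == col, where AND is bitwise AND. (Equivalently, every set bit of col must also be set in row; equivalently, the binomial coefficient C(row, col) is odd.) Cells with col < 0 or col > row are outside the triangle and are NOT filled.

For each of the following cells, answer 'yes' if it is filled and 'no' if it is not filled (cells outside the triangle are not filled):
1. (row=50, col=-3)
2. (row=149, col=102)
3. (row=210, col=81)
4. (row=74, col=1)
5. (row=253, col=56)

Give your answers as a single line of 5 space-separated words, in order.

Answer: no no no no yes

Derivation:
(50,-3): col outside [0, 50] -> not filled
(149,102): row=0b10010101, col=0b1100110, row AND col = 0b100 = 4; 4 != 102 -> empty
(210,81): row=0b11010010, col=0b1010001, row AND col = 0b1010000 = 80; 80 != 81 -> empty
(74,1): row=0b1001010, col=0b1, row AND col = 0b0 = 0; 0 != 1 -> empty
(253,56): row=0b11111101, col=0b111000, row AND col = 0b111000 = 56; 56 == 56 -> filled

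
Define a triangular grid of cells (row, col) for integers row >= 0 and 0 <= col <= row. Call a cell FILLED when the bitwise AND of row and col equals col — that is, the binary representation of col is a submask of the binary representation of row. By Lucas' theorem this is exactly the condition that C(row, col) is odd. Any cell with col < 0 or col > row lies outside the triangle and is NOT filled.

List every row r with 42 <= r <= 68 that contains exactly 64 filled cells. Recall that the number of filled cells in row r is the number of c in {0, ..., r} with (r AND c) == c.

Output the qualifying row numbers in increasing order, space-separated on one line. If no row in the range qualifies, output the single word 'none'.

Answer: 63

Derivation:
Row r has 2^popcount(r) filled cells, so we need popcount(r) = log2(64) = 6.
Scan r = 42..68 and keep those with exactly 6 one-bits:
r=42=101010 popcount=3 -> skip
r=43=101011 popcount=4 -> skip
r=44=101100 popcount=3 -> skip
r=45=101101 popcount=4 -> skip
r=46=101110 popcount=4 -> skip
r=47=101111 popcount=5 -> skip
r=48=110000 popcount=2 -> skip
r=49=110001 popcount=3 -> skip
r=50=110010 popcount=3 -> skip
r=51=110011 popcount=4 -> skip
r=52=110100 popcount=3 -> skip
r=53=110101 popcount=4 -> skip
r=54=110110 popcount=4 -> skip
r=55=110111 popcount=5 -> skip
r=56=111000 popcount=3 -> skip
r=57=111001 popcount=4 -> skip
r=58=111010 popcount=4 -> skip
r=59=111011 popcount=5 -> skip
r=60=111100 popcount=4 -> skip
r=61=111101 popcount=5 -> skip
r=62=111110 popcount=5 -> skip
r=63=111111 popcount=6 -> KEEP
r=64=1000000 popcount=1 -> skip
r=65=1000001 popcount=2 -> skip
r=66=1000010 popcount=2 -> skip
r=67=1000011 popcount=3 -> skip
r=68=1000100 popcount=2 -> skip
Kept rows: 63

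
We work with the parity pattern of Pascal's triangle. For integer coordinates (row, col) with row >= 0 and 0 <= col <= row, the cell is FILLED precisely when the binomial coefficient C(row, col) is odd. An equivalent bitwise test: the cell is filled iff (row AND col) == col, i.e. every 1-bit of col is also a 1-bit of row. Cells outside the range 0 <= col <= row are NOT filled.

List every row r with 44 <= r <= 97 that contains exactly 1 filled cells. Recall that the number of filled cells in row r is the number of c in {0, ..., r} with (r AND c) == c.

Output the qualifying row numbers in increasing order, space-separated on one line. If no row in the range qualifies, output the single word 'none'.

Answer: none

Derivation:
Row r has 2^popcount(r) filled cells, so we need popcount(r) = log2(1) = 0.
Scan r = 44..97 and keep those with exactly 0 one-bits:
r=44=101100 popcount=3 -> skip
r=45=101101 popcount=4 -> skip
r=46=101110 popcount=4 -> skip
r=47=101111 popcount=5 -> skip
r=48=110000 popcount=2 -> skip
r=49=110001 popcount=3 -> skip
r=50=110010 popcount=3 -> skip
r=51=110011 popcount=4 -> skip
r=52=110100 popcount=3 -> skip
r=53=110101 popcount=4 -> skip
r=54=110110 popcount=4 -> skip
r=55=110111 popcount=5 -> skip
r=56=111000 popcount=3 -> skip
r=57=111001 popcount=4 -> skip
r=58=111010 popcount=4 -> skip
r=59=111011 popcount=5 -> skip
r=60=111100 popcount=4 -> skip
r=61=111101 popcount=5 -> skip
r=62=111110 popcount=5 -> skip
r=63=111111 popcount=6 -> skip
r=64=1000000 popcount=1 -> skip
r=65=1000001 popcount=2 -> skip
r=66=1000010 popcount=2 -> skip
r=67=1000011 popcount=3 -> skip
r=68=1000100 popcount=2 -> skip
r=69=1000101 popcount=3 -> skip
r=70=1000110 popcount=3 -> skip
r=71=1000111 popcount=4 -> skip
r=72=1001000 popcount=2 -> skip
r=73=1001001 popcount=3 -> skip
r=74=1001010 popcount=3 -> skip
r=75=1001011 popcount=4 -> skip
r=76=1001100 popcount=3 -> skip
r=77=1001101 popcount=4 -> skip
r=78=1001110 popcount=4 -> skip
r=79=1001111 popcount=5 -> skip
r=80=1010000 popcount=2 -> skip
r=81=1010001 popcount=3 -> skip
r=82=1010010 popcount=3 -> skip
r=83=1010011 popcount=4 -> skip
r=84=1010100 popcount=3 -> skip
r=85=1010101 popcount=4 -> skip
r=86=1010110 popcount=4 -> skip
r=87=1010111 popcount=5 -> skip
r=88=1011000 popcount=3 -> skip
r=89=1011001 popcount=4 -> skip
r=90=1011010 popcount=4 -> skip
r=91=1011011 popcount=5 -> skip
r=92=1011100 popcount=4 -> skip
r=93=1011101 popcount=5 -> skip
r=94=1011110 popcount=5 -> skip
r=95=1011111 popcount=6 -> skip
r=96=1100000 popcount=2 -> skip
r=97=1100001 popcount=3 -> skip
Kept rows: none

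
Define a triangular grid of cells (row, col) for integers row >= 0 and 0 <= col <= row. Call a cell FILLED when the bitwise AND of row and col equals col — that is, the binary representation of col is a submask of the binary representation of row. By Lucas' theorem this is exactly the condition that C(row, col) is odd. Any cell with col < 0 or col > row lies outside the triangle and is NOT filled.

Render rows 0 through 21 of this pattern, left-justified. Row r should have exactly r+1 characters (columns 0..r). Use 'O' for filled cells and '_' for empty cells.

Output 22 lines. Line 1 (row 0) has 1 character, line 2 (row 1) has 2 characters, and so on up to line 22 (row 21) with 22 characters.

Answer: O
OO
O_O
OOOO
O___O
OO__OO
O_O_O_O
OOOOOOOO
O_______O
OO______OO
O_O_____O_O
OOOO____OOOO
O___O___O___O
OO__OO__OO__OO
O_O_O_O_O_O_O_O
OOOOOOOOOOOOOOOO
O_______________O
OO______________OO
O_O_____________O_O
OOOO____________OOOO
O___O___________O___O
OO__OO__________OO__OO

Derivation:
r0=0: O
r1=1: OO
r2=10: O_O
r3=11: OOOO
r4=100: O___O
r5=101: OO__OO
r6=110: O_O_O_O
r7=111: OOOOOOOO
r8=1000: O_______O
r9=1001: OO______OO
r10=1010: O_O_____O_O
r11=1011: OOOO____OOOO
r12=1100: O___O___O___O
r13=1101: OO__OO__OO__OO
r14=1110: O_O_O_O_O_O_O_O
r15=1111: OOOOOOOOOOOOOOOO
r16=10000: O_______________O
r17=10001: OO______________OO
r18=10010: O_O_____________O_O
r19=10011: OOOO____________OOOO
r20=10100: O___O___________O___O
r21=10101: OO__OO__________OO__OO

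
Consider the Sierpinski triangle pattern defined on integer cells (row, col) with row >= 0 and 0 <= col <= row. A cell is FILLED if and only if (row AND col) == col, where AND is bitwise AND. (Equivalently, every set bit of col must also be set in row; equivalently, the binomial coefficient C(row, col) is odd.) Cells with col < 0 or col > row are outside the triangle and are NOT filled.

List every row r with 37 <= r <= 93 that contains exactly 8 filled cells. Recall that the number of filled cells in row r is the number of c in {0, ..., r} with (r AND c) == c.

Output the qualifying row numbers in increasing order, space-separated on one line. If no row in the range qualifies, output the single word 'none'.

Answer: 37 38 41 42 44 49 50 52 56 67 69 70 73 74 76 81 82 84 88

Derivation:
Row r has 2^popcount(r) filled cells, so we need popcount(r) = log2(8) = 3.
Scan r = 37..93 and keep those with exactly 3 one-bits:
r=37=100101 popcount=3 -> KEEP
r=38=100110 popcount=3 -> KEEP
r=39=100111 popcount=4 -> skip
r=40=101000 popcount=2 -> skip
r=41=101001 popcount=3 -> KEEP
r=42=101010 popcount=3 -> KEEP
r=43=101011 popcount=4 -> skip
r=44=101100 popcount=3 -> KEEP
r=45=101101 popcount=4 -> skip
r=46=101110 popcount=4 -> skip
r=47=101111 popcount=5 -> skip
r=48=110000 popcount=2 -> skip
r=49=110001 popcount=3 -> KEEP
r=50=110010 popcount=3 -> KEEP
r=51=110011 popcount=4 -> skip
r=52=110100 popcount=3 -> KEEP
r=53=110101 popcount=4 -> skip
r=54=110110 popcount=4 -> skip
r=55=110111 popcount=5 -> skip
r=56=111000 popcount=3 -> KEEP
r=57=111001 popcount=4 -> skip
r=58=111010 popcount=4 -> skip
r=59=111011 popcount=5 -> skip
r=60=111100 popcount=4 -> skip
r=61=111101 popcount=5 -> skip
r=62=111110 popcount=5 -> skip
r=63=111111 popcount=6 -> skip
r=64=1000000 popcount=1 -> skip
r=65=1000001 popcount=2 -> skip
r=66=1000010 popcount=2 -> skip
r=67=1000011 popcount=3 -> KEEP
r=68=1000100 popcount=2 -> skip
r=69=1000101 popcount=3 -> KEEP
r=70=1000110 popcount=3 -> KEEP
r=71=1000111 popcount=4 -> skip
r=72=1001000 popcount=2 -> skip
r=73=1001001 popcount=3 -> KEEP
r=74=1001010 popcount=3 -> KEEP
r=75=1001011 popcount=4 -> skip
r=76=1001100 popcount=3 -> KEEP
r=77=1001101 popcount=4 -> skip
r=78=1001110 popcount=4 -> skip
r=79=1001111 popcount=5 -> skip
r=80=1010000 popcount=2 -> skip
r=81=1010001 popcount=3 -> KEEP
r=82=1010010 popcount=3 -> KEEP
r=83=1010011 popcount=4 -> skip
r=84=1010100 popcount=3 -> KEEP
r=85=1010101 popcount=4 -> skip
r=86=1010110 popcount=4 -> skip
r=87=1010111 popcount=5 -> skip
r=88=1011000 popcount=3 -> KEEP
r=89=1011001 popcount=4 -> skip
r=90=1011010 popcount=4 -> skip
r=91=1011011 popcount=5 -> skip
r=92=1011100 popcount=4 -> skip
r=93=1011101 popcount=5 -> skip
Kept rows: 37 38 41 42 44 49 50 52 56 67 69 70 73 74 76 81 82 84 88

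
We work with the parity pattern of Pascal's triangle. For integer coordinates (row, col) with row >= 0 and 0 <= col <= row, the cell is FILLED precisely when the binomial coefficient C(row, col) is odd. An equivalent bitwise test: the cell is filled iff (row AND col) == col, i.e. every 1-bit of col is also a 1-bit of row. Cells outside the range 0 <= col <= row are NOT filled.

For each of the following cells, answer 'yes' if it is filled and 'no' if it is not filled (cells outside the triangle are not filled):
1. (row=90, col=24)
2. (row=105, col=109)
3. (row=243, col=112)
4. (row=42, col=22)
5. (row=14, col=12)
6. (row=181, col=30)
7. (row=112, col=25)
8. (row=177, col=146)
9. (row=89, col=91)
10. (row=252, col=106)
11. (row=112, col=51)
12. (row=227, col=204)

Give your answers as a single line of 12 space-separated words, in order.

Answer: yes no yes no yes no no no no no no no

Derivation:
(90,24): row=0b1011010, col=0b11000, row AND col = 0b11000 = 24; 24 == 24 -> filled
(105,109): col outside [0, 105] -> not filled
(243,112): row=0b11110011, col=0b1110000, row AND col = 0b1110000 = 112; 112 == 112 -> filled
(42,22): row=0b101010, col=0b10110, row AND col = 0b10 = 2; 2 != 22 -> empty
(14,12): row=0b1110, col=0b1100, row AND col = 0b1100 = 12; 12 == 12 -> filled
(181,30): row=0b10110101, col=0b11110, row AND col = 0b10100 = 20; 20 != 30 -> empty
(112,25): row=0b1110000, col=0b11001, row AND col = 0b10000 = 16; 16 != 25 -> empty
(177,146): row=0b10110001, col=0b10010010, row AND col = 0b10010000 = 144; 144 != 146 -> empty
(89,91): col outside [0, 89] -> not filled
(252,106): row=0b11111100, col=0b1101010, row AND col = 0b1101000 = 104; 104 != 106 -> empty
(112,51): row=0b1110000, col=0b110011, row AND col = 0b110000 = 48; 48 != 51 -> empty
(227,204): row=0b11100011, col=0b11001100, row AND col = 0b11000000 = 192; 192 != 204 -> empty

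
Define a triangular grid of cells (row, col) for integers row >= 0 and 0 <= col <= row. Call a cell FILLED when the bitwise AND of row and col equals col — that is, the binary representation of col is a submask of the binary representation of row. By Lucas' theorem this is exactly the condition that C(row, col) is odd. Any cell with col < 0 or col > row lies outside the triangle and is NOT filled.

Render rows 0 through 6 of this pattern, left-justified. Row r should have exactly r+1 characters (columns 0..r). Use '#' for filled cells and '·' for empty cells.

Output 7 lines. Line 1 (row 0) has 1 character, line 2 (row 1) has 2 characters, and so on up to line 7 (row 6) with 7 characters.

r0=0: #
r1=1: ##
r2=10: #·#
r3=11: ####
r4=100: #···#
r5=101: ##··##
r6=110: #·#·#·#

Answer: #
##
#·#
####
#···#
##··##
#·#·#·#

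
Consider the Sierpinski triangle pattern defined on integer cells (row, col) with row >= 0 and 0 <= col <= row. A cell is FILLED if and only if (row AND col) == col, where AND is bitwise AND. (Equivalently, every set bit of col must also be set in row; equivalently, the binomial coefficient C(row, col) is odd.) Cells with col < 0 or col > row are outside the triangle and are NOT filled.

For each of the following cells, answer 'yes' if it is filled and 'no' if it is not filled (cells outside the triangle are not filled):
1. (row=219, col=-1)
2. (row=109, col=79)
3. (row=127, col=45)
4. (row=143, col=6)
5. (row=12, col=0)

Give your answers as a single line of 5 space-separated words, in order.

(219,-1): col outside [0, 219] -> not filled
(109,79): row=0b1101101, col=0b1001111, row AND col = 0b1001101 = 77; 77 != 79 -> empty
(127,45): row=0b1111111, col=0b101101, row AND col = 0b101101 = 45; 45 == 45 -> filled
(143,6): row=0b10001111, col=0b110, row AND col = 0b110 = 6; 6 == 6 -> filled
(12,0): row=0b1100, col=0b0, row AND col = 0b0 = 0; 0 == 0 -> filled

Answer: no no yes yes yes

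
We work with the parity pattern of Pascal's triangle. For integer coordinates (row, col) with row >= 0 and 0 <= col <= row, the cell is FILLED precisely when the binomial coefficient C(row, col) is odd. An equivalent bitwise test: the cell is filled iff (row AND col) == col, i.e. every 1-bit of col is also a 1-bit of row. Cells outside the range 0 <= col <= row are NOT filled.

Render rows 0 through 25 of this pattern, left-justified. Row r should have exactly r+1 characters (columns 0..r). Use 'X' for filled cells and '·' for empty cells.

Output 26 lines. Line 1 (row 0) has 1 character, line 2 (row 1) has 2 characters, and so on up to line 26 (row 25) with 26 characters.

Answer: X
XX
X·X
XXXX
X···X
XX··XX
X·X·X·X
XXXXXXXX
X·······X
XX······XX
X·X·····X·X
XXXX····XXXX
X···X···X···X
XX··XX··XX··XX
X·X·X·X·X·X·X·X
XXXXXXXXXXXXXXXX
X···············X
XX··············XX
X·X·············X·X
XXXX············XXXX
X···X···········X···X
XX··XX··········XX··XX
X·X·X·X·········X·X·X·X
XXXXXXXX········XXXXXXXX
X·······X·······X·······X
XX······XX······XX······XX

Derivation:
r0=0: X
r1=1: XX
r2=10: X·X
r3=11: XXXX
r4=100: X···X
r5=101: XX··XX
r6=110: X·X·X·X
r7=111: XXXXXXXX
r8=1000: X·······X
r9=1001: XX······XX
r10=1010: X·X·····X·X
r11=1011: XXXX····XXXX
r12=1100: X···X···X···X
r13=1101: XX··XX··XX··XX
r14=1110: X·X·X·X·X·X·X·X
r15=1111: XXXXXXXXXXXXXXXX
r16=10000: X···············X
r17=10001: XX··············XX
r18=10010: X·X·············X·X
r19=10011: XXXX············XXXX
r20=10100: X···X···········X···X
r21=10101: XX··XX··········XX··XX
r22=10110: X·X·X·X·········X·X·X·X
r23=10111: XXXXXXXX········XXXXXXXX
r24=11000: X·······X·······X·······X
r25=11001: XX······XX······XX······XX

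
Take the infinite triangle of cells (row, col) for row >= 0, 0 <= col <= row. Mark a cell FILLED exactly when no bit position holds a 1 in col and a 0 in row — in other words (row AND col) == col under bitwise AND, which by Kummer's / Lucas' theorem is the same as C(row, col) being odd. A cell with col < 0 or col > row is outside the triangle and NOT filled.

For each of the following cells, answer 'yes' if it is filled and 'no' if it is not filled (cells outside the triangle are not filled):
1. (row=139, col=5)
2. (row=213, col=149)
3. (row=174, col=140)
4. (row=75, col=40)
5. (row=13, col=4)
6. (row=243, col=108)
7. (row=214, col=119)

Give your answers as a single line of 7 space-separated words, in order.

(139,5): row=0b10001011, col=0b101, row AND col = 0b1 = 1; 1 != 5 -> empty
(213,149): row=0b11010101, col=0b10010101, row AND col = 0b10010101 = 149; 149 == 149 -> filled
(174,140): row=0b10101110, col=0b10001100, row AND col = 0b10001100 = 140; 140 == 140 -> filled
(75,40): row=0b1001011, col=0b101000, row AND col = 0b1000 = 8; 8 != 40 -> empty
(13,4): row=0b1101, col=0b100, row AND col = 0b100 = 4; 4 == 4 -> filled
(243,108): row=0b11110011, col=0b1101100, row AND col = 0b1100000 = 96; 96 != 108 -> empty
(214,119): row=0b11010110, col=0b1110111, row AND col = 0b1010110 = 86; 86 != 119 -> empty

Answer: no yes yes no yes no no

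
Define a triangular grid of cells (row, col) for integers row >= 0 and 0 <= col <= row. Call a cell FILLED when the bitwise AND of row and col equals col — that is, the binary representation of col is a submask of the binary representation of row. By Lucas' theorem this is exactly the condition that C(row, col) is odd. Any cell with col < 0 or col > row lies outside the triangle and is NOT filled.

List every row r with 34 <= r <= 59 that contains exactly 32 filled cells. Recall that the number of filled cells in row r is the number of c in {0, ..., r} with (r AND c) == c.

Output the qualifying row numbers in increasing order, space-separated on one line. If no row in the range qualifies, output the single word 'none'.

Row r has 2^popcount(r) filled cells, so we need popcount(r) = log2(32) = 5.
Scan r = 34..59 and keep those with exactly 5 one-bits:
r=34=100010 popcount=2 -> skip
r=35=100011 popcount=3 -> skip
r=36=100100 popcount=2 -> skip
r=37=100101 popcount=3 -> skip
r=38=100110 popcount=3 -> skip
r=39=100111 popcount=4 -> skip
r=40=101000 popcount=2 -> skip
r=41=101001 popcount=3 -> skip
r=42=101010 popcount=3 -> skip
r=43=101011 popcount=4 -> skip
r=44=101100 popcount=3 -> skip
r=45=101101 popcount=4 -> skip
r=46=101110 popcount=4 -> skip
r=47=101111 popcount=5 -> KEEP
r=48=110000 popcount=2 -> skip
r=49=110001 popcount=3 -> skip
r=50=110010 popcount=3 -> skip
r=51=110011 popcount=4 -> skip
r=52=110100 popcount=3 -> skip
r=53=110101 popcount=4 -> skip
r=54=110110 popcount=4 -> skip
r=55=110111 popcount=5 -> KEEP
r=56=111000 popcount=3 -> skip
r=57=111001 popcount=4 -> skip
r=58=111010 popcount=4 -> skip
r=59=111011 popcount=5 -> KEEP
Kept rows: 47 55 59

Answer: 47 55 59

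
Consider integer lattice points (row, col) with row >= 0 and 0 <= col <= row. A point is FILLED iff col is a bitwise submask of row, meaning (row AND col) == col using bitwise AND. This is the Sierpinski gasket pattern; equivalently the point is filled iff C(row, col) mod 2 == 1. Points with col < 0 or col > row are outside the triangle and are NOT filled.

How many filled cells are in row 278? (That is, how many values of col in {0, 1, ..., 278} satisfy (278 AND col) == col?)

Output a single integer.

Answer: 16

Derivation:
278 in binary = 100010110
popcount(278) = number of 1-bits in 100010110 = 4
A col c satisfies (278 AND c) == c iff every set bit of c is also set in 278; each of the 4 set bits of 278 can independently be on or off in c.
count = 2^4 = 16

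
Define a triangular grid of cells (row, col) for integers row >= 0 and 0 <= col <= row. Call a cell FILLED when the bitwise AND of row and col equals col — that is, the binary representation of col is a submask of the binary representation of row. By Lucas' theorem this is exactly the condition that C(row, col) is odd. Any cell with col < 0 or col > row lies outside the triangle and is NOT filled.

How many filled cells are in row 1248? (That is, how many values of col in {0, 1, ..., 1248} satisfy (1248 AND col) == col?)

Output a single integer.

1248 in binary = 10011100000
popcount(1248) = number of 1-bits in 10011100000 = 4
A col c satisfies (1248 AND c) == c iff every set bit of c is also set in 1248; each of the 4 set bits of 1248 can independently be on or off in c.
count = 2^4 = 16

Answer: 16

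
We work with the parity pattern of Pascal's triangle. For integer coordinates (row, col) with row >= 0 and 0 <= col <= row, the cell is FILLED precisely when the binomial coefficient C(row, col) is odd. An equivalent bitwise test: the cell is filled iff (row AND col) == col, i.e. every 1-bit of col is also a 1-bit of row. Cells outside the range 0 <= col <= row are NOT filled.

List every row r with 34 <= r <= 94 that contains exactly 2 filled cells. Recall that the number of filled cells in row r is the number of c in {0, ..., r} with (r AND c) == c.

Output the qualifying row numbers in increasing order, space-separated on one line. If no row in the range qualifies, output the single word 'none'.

Row r has 2^popcount(r) filled cells, so we need popcount(r) = log2(2) = 1.
Scan r = 34..94 and keep those with exactly 1 one-bits:
r=34=100010 popcount=2 -> skip
r=35=100011 popcount=3 -> skip
r=36=100100 popcount=2 -> skip
r=37=100101 popcount=3 -> skip
r=38=100110 popcount=3 -> skip
r=39=100111 popcount=4 -> skip
r=40=101000 popcount=2 -> skip
r=41=101001 popcount=3 -> skip
r=42=101010 popcount=3 -> skip
r=43=101011 popcount=4 -> skip
r=44=101100 popcount=3 -> skip
r=45=101101 popcount=4 -> skip
r=46=101110 popcount=4 -> skip
r=47=101111 popcount=5 -> skip
r=48=110000 popcount=2 -> skip
r=49=110001 popcount=3 -> skip
r=50=110010 popcount=3 -> skip
r=51=110011 popcount=4 -> skip
r=52=110100 popcount=3 -> skip
r=53=110101 popcount=4 -> skip
r=54=110110 popcount=4 -> skip
r=55=110111 popcount=5 -> skip
r=56=111000 popcount=3 -> skip
r=57=111001 popcount=4 -> skip
r=58=111010 popcount=4 -> skip
r=59=111011 popcount=5 -> skip
r=60=111100 popcount=4 -> skip
r=61=111101 popcount=5 -> skip
r=62=111110 popcount=5 -> skip
r=63=111111 popcount=6 -> skip
r=64=1000000 popcount=1 -> KEEP
r=65=1000001 popcount=2 -> skip
r=66=1000010 popcount=2 -> skip
r=67=1000011 popcount=3 -> skip
r=68=1000100 popcount=2 -> skip
r=69=1000101 popcount=3 -> skip
r=70=1000110 popcount=3 -> skip
r=71=1000111 popcount=4 -> skip
r=72=1001000 popcount=2 -> skip
r=73=1001001 popcount=3 -> skip
r=74=1001010 popcount=3 -> skip
r=75=1001011 popcount=4 -> skip
r=76=1001100 popcount=3 -> skip
r=77=1001101 popcount=4 -> skip
r=78=1001110 popcount=4 -> skip
r=79=1001111 popcount=5 -> skip
r=80=1010000 popcount=2 -> skip
r=81=1010001 popcount=3 -> skip
r=82=1010010 popcount=3 -> skip
r=83=1010011 popcount=4 -> skip
r=84=1010100 popcount=3 -> skip
r=85=1010101 popcount=4 -> skip
r=86=1010110 popcount=4 -> skip
r=87=1010111 popcount=5 -> skip
r=88=1011000 popcount=3 -> skip
r=89=1011001 popcount=4 -> skip
r=90=1011010 popcount=4 -> skip
r=91=1011011 popcount=5 -> skip
r=92=1011100 popcount=4 -> skip
r=93=1011101 popcount=5 -> skip
r=94=1011110 popcount=5 -> skip
Kept rows: 64

Answer: 64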